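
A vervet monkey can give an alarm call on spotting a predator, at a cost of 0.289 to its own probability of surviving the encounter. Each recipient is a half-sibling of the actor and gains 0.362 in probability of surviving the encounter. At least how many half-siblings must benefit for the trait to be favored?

4

r to a half-sibling = 1/4 (half-sibs share one parent — one path of length 2: r = (1/2)^2 = 1/4).
Hamilton's rule: n·r·B > C  ⇒  n > C/(r·B) = 0.289/(0.25·0.362) = 3.193.
The smallest integer exceeding 3.193 is 4.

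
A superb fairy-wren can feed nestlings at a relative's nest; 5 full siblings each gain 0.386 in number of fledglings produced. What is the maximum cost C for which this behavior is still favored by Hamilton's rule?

0.965

r to a full sibling = 0.5 (full sibs share both parents — two paths of length 2: r = 2·(1/2)^2 = 1/2).
Hamilton's rule: n·r·B > C, so the trait is favored while C < n·r·B = 5·0.5·0.386 = 0.965.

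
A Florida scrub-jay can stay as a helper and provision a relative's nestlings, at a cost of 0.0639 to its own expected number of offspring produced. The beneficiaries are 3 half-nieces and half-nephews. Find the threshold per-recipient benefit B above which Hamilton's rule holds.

0.1704

r to a half-niece or half-nephew = 0.125 (half-aunt/uncle↔niece/nephew: one path of length 3: r = (1/2)^3 = 1/8).
Hamilton's rule with n recipients of equal r: n·r·B > C, so B > C/(n·r) = 0.0639/(3·0.125) = 0.1704.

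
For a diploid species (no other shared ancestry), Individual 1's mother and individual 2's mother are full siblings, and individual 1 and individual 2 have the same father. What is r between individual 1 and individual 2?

Wright's path rule: contributions from independent ancestry routes add.
Individual 1 and individual 2 are related in two ways: first cousins through their mothers (r = 1/8) and half-sibs through their shared father (r = 1/4).
r = 1/8 + 1/4 = 0.375.

0.375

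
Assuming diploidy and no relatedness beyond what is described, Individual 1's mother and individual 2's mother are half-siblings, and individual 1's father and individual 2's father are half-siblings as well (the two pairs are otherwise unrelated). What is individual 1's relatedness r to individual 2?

Independent pedigree routes through distinct common ancestors add.
Individual 1 and individual 2 are related in two ways: half first cousins through their mothers (r = 1/16) and half first cousins through their fathers (r = 1/16).
r = 1/16 + 1/16 = 0.125.

0.125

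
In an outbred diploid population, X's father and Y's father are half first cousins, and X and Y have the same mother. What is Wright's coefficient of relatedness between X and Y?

0.265625

Wright's path rule: contributions from independent ancestry routes add.
X and Y are related in two ways: half second cousins through their fathers (r = 1/64) and half-sibs through their shared mother (r = 1/4).
r = 1/64 + 1/4 = 0.265625.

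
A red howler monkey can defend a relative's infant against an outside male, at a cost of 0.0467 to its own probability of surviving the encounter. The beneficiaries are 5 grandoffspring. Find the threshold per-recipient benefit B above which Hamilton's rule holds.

0.0374

r to a grandoffspring = 0.25 (two parent–offspring links: r = (1/2)^2 = 1/4).
Hamilton's rule with n recipients of equal r: n·r·B > C, so B > C/(n·r) = 0.0467/(5·0.25) = 0.0374.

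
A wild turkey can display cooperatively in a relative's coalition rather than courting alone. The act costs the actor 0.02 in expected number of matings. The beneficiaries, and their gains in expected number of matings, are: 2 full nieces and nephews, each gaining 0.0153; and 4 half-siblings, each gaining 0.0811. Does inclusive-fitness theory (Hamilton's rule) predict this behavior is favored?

Yes

Hamilton's rule: the trait is favored when the sum of r·B over every recipient exceeds the actor's cost C.
r to a full niece or nephew = 1/4 (full aunt/uncle↔niece/nephew: two paths of length 3 through the shared grandparent pair: r = 2·(1/2)^3 = 1/4).
r to a half-sibling = 1/4 (half-sibs share one parent — one path of length 2: r = (1/2)^2 = 1/4).
Summing one r·B term per recipient: 2·0.25·0.0153 + 4·0.25·0.0811 = 0.08875.
0.08875 > 0.02: the indirect benefit exceeds the cost.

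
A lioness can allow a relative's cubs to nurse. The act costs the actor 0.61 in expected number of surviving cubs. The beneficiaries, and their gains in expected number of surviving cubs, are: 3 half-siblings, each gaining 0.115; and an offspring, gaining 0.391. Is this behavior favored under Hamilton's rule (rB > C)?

No

Hamilton's rule: the trait is favored when the sum of r·B over every recipient exceeds the actor's cost C.
r to a half-sibling = 0.25 (half-sibs share one parent — one path of length 2: r = (1/2)^2 = 1/4).
r to an offspring = 0.5 (one parent–offspring link: r = (1/2)^1 = 1/2).
Summing one r·B term per recipient: 3·0.25·0.115 + 1·0.5·0.391 = 0.28175.
0.28175 < 0.61: the indirect benefit is less than the cost.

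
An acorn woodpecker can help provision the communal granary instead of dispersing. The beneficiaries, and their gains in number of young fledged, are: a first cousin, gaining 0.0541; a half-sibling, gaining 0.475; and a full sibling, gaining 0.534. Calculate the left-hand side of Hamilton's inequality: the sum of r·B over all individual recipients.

0.3925125

r to a first cousin = 1/8 (first cousins share one grandparent pair — two paths of length 4: r = 2·(1/2)^4 = 1/8).
r to a half-sibling = 0.25 (half-sibs share one parent — one path of length 2: r = (1/2)^2 = 1/4).
r to a full sibling = 1/2 (full sibs share both parents — two paths of length 2: r = 2·(1/2)^2 = 1/2).
Summing one r·B term per recipient: 1·0.125·0.0541 + 1·0.25·0.475 + 1·0.5·0.534 = 0.3925125.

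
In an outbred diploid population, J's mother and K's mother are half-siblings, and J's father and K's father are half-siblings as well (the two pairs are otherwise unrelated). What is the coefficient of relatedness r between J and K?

0.125

Independent pedigree routes through distinct common ancestors add.
J and K are related in two ways: half first cousins through their mothers (r = 1/16) and half first cousins through their fathers (r = 1/16).
r = 1/16 + 1/16 = 0.125.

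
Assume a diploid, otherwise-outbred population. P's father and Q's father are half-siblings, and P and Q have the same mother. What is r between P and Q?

0.3125

Wright's path rule: contributions from independent ancestry routes add.
P and Q are related in two ways: half first cousins through their fathers (r = 1/16) and half-sibs through their shared mother (r = 1/4).
r = 1/16 + 1/4 = 0.3125.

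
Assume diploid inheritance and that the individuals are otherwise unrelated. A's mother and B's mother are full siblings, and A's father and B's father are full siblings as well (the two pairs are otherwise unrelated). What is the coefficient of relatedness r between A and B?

0.25

With two independent routes of shared ancestry, r is the sum of the two contributions.
A and B are related in two ways: first cousins through their mothers (r = 1/8) and first cousins through their fathers (r = 1/8) — i.e. double first cousins.
r = 1/8 + 1/8 = 0.25.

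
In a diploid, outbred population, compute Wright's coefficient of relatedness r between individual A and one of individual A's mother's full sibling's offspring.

Each parent–offspring link contributes a factor of 1/2, and independent paths through distinct common ancestors add.
First cousins share one grandparent pair — two paths of length 4: r = 2·(1/2)^4 = 1/8.

0.125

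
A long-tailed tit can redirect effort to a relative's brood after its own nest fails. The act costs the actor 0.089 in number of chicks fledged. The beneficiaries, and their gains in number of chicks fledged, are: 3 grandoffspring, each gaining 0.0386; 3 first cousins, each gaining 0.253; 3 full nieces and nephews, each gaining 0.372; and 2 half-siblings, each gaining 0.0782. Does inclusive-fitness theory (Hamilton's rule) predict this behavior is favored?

Hamilton's rule: the trait is favored when the sum of r·B over every recipient exceeds the actor's cost C.
r to a grandoffspring = 1/4 (two parent–offspring links: r = (1/2)^2 = 1/4).
r to a first cousin = 1/8 (first cousins share one grandparent pair — two paths of length 4: r = 2·(1/2)^4 = 1/8).
r to a full niece or nephew = 0.25 (full aunt/uncle↔niece/nephew: two paths of length 3 through the shared grandparent pair: r = 2·(1/2)^3 = 1/4).
r to a half-sibling = 1/4 (half-sibs share one parent — one path of length 2: r = (1/2)^2 = 1/4).
Summing one r·B term per recipient: 3·0.25·0.0386 + 3·0.125·0.253 + 3·0.25·0.372 + 2·0.25·0.0782 = 0.441925.
0.441925 > 0.089: the indirect benefit exceeds the cost.

Yes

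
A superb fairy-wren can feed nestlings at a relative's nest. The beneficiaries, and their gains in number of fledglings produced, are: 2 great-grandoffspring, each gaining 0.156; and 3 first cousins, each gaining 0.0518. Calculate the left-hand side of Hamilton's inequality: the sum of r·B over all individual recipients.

r to a great-grandoffspring = 0.125 (three parent–offspring links: r = (1/2)^3 = 1/8).
r to a first cousin = 0.125 (first cousins share one grandparent pair — two paths of length 4: r = 2·(1/2)^4 = 1/8).
Summing one r·B term per recipient: 2·0.125·0.156 + 3·0.125·0.0518 = 0.058425.

0.058425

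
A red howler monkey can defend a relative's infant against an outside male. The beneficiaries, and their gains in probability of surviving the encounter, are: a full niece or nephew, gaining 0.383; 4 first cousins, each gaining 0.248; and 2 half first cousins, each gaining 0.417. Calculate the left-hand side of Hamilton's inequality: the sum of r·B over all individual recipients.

0.271875

r to a full niece or nephew = 0.25 (full aunt/uncle↔niece/nephew: two paths of length 3 through the shared grandparent pair: r = 2·(1/2)^3 = 1/4).
r to a first cousin = 1/8 (first cousins share one grandparent pair — two paths of length 4: r = 2·(1/2)^4 = 1/8).
r to a half first cousin = 1/16 (half first cousins share one grandparent — one path of length 4: r = (1/2)^4 = 1/16).
Summing one r·B term per recipient: 1·0.25·0.383 + 4·0.125·0.248 + 2·0.0625·0.417 = 0.271875.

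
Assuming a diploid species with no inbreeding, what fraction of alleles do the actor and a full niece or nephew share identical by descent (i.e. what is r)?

Each parent–offspring link contributes a factor of 1/2, and independent paths through distinct common ancestors add.
Full aunt/uncle↔niece/nephew: two paths of length 3 through the shared grandparent pair: r = 2·(1/2)^3 = 1/4.

0.25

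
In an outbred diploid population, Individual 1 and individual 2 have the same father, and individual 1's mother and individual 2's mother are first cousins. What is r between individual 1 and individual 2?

0.28125

With two independent routes of shared ancestry, r is the sum of the two contributions.
Individual 1 and individual 2 are related in two ways: half-sibs through their shared father (r = 1/4) and second cousins through their mothers (r = 1/32).
r = 1/4 + 1/32 = 9/32 = 0.28125.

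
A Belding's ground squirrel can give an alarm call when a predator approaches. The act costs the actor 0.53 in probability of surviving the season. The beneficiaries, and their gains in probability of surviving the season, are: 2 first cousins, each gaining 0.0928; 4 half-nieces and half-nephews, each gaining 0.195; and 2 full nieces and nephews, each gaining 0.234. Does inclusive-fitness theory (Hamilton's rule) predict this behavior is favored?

Hamilton's rule: the trait is favored when the sum of r·B over every recipient exceeds the actor's cost C.
r to a first cousin = 1/8 (first cousins share one grandparent pair — two paths of length 4: r = 2·(1/2)^4 = 1/8).
r to a half-niece or half-nephew = 1/8 (half-aunt/uncle↔niece/nephew: one path of length 3: r = (1/2)^3 = 1/8).
r to a full niece or nephew = 0.25 (full aunt/uncle↔niece/nephew: two paths of length 3 through the shared grandparent pair: r = 2·(1/2)^3 = 1/4).
Summing one r·B term per recipient: 2·0.125·0.0928 + 4·0.125·0.195 + 2·0.25·0.234 = 0.2377.
0.2377 < 0.53: the indirect benefit is less than the cost.

No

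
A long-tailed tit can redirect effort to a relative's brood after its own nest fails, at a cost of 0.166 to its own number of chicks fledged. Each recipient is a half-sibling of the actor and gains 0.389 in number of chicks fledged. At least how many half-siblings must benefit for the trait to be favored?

2

r to a half-sibling = 1/4 (half-sibs share one parent — one path of length 2: r = (1/2)^2 = 1/4).
Hamilton's rule: n·r·B > C  ⇒  n > C/(r·B) = 0.166/(0.25·0.389) = 1.707.
The smallest integer exceeding 1.707 is 2.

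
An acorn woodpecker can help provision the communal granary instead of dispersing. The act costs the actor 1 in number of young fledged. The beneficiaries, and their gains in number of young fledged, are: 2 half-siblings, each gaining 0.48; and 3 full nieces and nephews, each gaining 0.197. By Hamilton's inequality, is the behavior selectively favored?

No

Hamilton's rule: the trait is favored when the sum of r·B over every recipient exceeds the actor's cost C.
r to a half-sibling = 1/4 (half-sibs share one parent — one path of length 2: r = (1/2)^2 = 1/4).
r to a full niece or nephew = 1/4 (full aunt/uncle↔niece/nephew: two paths of length 3 through the shared grandparent pair: r = 2·(1/2)^3 = 1/4).
Summing one r·B term per recipient: 2·0.25·0.48 + 3·0.25·0.197 = 0.38775.
0.38775 < 1: the indirect benefit is less than the cost.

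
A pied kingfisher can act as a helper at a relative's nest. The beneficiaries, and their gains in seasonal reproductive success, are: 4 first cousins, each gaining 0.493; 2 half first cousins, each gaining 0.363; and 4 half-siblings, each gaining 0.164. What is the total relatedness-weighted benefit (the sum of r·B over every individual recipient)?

0.455875

r to a first cousin = 0.125 (first cousins share one grandparent pair — two paths of length 4: r = 2·(1/2)^4 = 1/8).
r to a half first cousin = 1/16 (half first cousins share one grandparent — one path of length 4: r = (1/2)^4 = 1/16).
r to a half-sibling = 0.25 (half-sibs share one parent — one path of length 2: r = (1/2)^2 = 1/4).
Summing one r·B term per recipient: 4·0.125·0.493 + 2·0.0625·0.363 + 4·0.25·0.164 = 0.455875.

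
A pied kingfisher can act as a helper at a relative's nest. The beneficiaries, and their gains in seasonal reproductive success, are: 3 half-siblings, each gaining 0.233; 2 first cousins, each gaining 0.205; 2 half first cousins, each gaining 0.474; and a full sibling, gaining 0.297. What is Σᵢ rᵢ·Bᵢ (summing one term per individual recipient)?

r to a half-sibling = 0.25 (half-sibs share one parent — one path of length 2: r = (1/2)^2 = 1/4).
r to a first cousin = 0.125 (first cousins share one grandparent pair — two paths of length 4: r = 2·(1/2)^4 = 1/8).
r to a half first cousin = 0.0625 (half first cousins share one grandparent — one path of length 4: r = (1/2)^4 = 1/16).
r to a full sibling = 1/2 (full sibs share both parents — two paths of length 2: r = 2·(1/2)^2 = 1/2).
Summing one r·B term per recipient: 3·0.25·0.233 + 2·0.125·0.205 + 2·0.0625·0.474 + 1·0.5·0.297 = 0.43375.

0.43375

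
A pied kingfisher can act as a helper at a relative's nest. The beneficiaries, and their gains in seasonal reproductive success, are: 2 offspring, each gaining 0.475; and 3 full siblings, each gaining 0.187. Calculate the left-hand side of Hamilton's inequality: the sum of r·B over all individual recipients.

0.7555

r to an offspring = 0.5 (one parent–offspring link: r = (1/2)^1 = 1/2).
r to a full sibling = 1/2 (full sibs share both parents — two paths of length 2: r = 2·(1/2)^2 = 1/2).
Summing one r·B term per recipient: 2·0.5·0.475 + 3·0.5·0.187 = 0.7555.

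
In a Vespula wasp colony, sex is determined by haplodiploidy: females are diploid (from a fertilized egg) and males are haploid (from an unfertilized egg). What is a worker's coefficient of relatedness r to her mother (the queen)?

One meiotic link between diploid queen and diploid daughter: r = 1/2.

0.5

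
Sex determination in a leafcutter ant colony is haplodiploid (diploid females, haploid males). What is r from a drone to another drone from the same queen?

0.5

Haploid brothers each carry a random half of the queen's diploid genome, so on average they share half: r = 1/2.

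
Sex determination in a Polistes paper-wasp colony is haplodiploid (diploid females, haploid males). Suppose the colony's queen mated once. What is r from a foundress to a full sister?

Haplodiploid full sisters inherit their father's entire haploid genome identically (contributing 1/2) and on average half of their mother's contribution (1/2 · 1/2 = 1/4); r = 1/2 + 1/4 = 3/4.

0.75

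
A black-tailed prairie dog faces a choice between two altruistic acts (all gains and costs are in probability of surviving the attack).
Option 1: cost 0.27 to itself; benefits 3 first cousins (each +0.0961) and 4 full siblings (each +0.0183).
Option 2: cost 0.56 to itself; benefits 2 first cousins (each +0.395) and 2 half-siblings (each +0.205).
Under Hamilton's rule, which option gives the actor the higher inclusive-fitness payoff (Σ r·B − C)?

Option 1: r to a first cousin = 0.125.
Option 1: r to a full sibling = 0.5.
Option 1: Σ r·B − C = (3·0.125·0.0961 + 4·0.5·0.0183) − 0.27 = -0.1973625.
Option 2: r to a first cousin = 0.125.
Option 2: r to a half-sibling = 0.25.
Option 2: Σ r·B − C = (2·0.125·0.395 + 2·0.25·0.205) − 0.56 = -0.35875.
Option 1 has the higher net inclusive-fitness payoff.

Option 1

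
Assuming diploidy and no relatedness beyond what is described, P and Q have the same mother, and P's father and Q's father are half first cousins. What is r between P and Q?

Wright's path rule: contributions from independent ancestry routes add.
P and Q are related in two ways: half-sibs through their shared mother (r = 1/4) and half second cousins through their fathers (r = 1/64).
r = 1/4 + 1/64 = 0.265625.

0.265625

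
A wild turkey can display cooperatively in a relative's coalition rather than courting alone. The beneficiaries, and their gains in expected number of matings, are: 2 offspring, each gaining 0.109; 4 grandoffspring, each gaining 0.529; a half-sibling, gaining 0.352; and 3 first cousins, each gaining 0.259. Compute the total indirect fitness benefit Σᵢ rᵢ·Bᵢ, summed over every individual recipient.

r to an offspring = 1/2 (one parent–offspring link: r = (1/2)^1 = 1/2).
r to a grandoffspring = 1/4 (two parent–offspring links: r = (1/2)^2 = 1/4).
r to a half-sibling = 0.25 (half-sibs share one parent — one path of length 2: r = (1/2)^2 = 1/4).
r to a first cousin = 0.125 (first cousins share one grandparent pair — two paths of length 4: r = 2·(1/2)^4 = 1/8).
Summing one r·B term per recipient: 2·0.5·0.109 + 4·0.25·0.529 + 1·0.25·0.352 + 3·0.125·0.259 = 0.823125.

0.823125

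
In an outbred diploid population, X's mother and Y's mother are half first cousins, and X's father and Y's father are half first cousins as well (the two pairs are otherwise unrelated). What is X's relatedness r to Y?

With two independent routes of shared ancestry, r is the sum of the two contributions.
X and Y are related in two ways: half second cousins through their mothers (r = 1/64) and half second cousins through their fathers (r = 1/64).
r = 1/64 + 1/64 = 0.03125.

0.03125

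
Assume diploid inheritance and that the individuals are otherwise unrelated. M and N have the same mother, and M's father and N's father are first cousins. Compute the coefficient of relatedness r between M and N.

Wright's path rule: contributions from independent ancestry routes add.
M and N are related in two ways: half-sibs through their shared mother (r = 1/4) and second cousins through their fathers (r = 1/32).
r = 1/4 + 1/32 = 9/32 = 0.28125.

0.28125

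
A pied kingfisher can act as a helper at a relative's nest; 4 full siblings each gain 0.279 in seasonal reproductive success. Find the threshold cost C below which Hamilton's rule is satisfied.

0.558

r to a full sibling = 1/2 (full sibs share both parents — two paths of length 2: r = 2·(1/2)^2 = 1/2).
Hamilton's rule: n·r·B > C, so the trait is favored while C < n·r·B = 4·0.5·0.279 = 0.558.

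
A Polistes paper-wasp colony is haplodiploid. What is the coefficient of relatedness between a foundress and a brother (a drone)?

0.25

Her haploid brother carries none of their father's genes and a random half of their mother's genome; that half matches the maternal half of her own genome with probability 1/2: r = 1/2 · 1/2 = 1/4.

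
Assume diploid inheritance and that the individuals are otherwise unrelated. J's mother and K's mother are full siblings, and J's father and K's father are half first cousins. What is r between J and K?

Wright's path rule: contributions from independent ancestry routes add.
J and K are related in two ways: first cousins through their mothers (r = 1/8) and half second cousins through their fathers (r = 1/64).
r = 1/8 + 1/64 = 9/64 = 0.140625.

0.140625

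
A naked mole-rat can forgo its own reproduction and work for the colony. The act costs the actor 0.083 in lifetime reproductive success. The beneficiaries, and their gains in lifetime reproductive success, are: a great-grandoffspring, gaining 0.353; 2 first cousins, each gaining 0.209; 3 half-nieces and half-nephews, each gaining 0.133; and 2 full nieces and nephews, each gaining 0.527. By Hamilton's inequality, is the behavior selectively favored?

Hamilton's rule: the trait is favored when the sum of r·B over every recipient exceeds the actor's cost C.
r to a great-grandoffspring = 0.125 (three parent–offspring links: r = (1/2)^3 = 1/8).
r to a first cousin = 1/8 (first cousins share one grandparent pair — two paths of length 4: r = 2·(1/2)^4 = 1/8).
r to a half-niece or half-nephew = 0.125 (half-aunt/uncle↔niece/nephew: one path of length 3: r = (1/2)^3 = 1/8).
r to a full niece or nephew = 1/4 (full aunt/uncle↔niece/nephew: two paths of length 3 through the shared grandparent pair: r = 2·(1/2)^3 = 1/4).
Summing one r·B term per recipient: 1·0.125·0.353 + 2·0.125·0.209 + 3·0.125·0.133 + 2·0.25·0.527 = 0.40975.
0.40975 > 0.083: the indirect benefit exceeds the cost.

Yes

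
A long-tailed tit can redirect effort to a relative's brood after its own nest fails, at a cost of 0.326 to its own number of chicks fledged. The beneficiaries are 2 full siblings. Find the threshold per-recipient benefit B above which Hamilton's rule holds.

r to a full sibling = 0.5 (full sibs share both parents — two paths of length 2: r = 2·(1/2)^2 = 1/2).
Hamilton's rule with n recipients of equal r: n·r·B > C, so B > C/(n·r) = 0.326/(2·0.5) = 0.326.

0.326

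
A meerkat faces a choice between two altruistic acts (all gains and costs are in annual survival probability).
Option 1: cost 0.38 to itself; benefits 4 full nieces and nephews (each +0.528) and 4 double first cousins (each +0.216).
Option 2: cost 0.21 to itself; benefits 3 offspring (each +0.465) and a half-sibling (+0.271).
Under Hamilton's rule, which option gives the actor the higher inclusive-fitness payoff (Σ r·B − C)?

Option 1: r to a full niece or nephew = 0.25.
Option 1: r to a double first cousin = 0.25.
Option 1: Σ r·B − C = (4·0.25·0.528 + 4·0.25·0.216) − 0.38 = 0.364.
Option 2: r to an offspring = 0.5.
Option 2: r to a half-sibling = 0.25.
Option 2: Σ r·B − C = (3·0.5·0.465 + 1·0.25·0.271) − 0.21 = 0.55525.
Option 2 has the higher net inclusive-fitness payoff.

Option 2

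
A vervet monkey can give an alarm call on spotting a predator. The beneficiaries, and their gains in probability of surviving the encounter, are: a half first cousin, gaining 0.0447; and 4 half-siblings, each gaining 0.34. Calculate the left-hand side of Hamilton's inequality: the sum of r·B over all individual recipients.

0.34279375

r to a half first cousin = 1/16 (half first cousins share one grandparent — one path of length 4: r = (1/2)^4 = 1/16).
r to a half-sibling = 0.25 (half-sibs share one parent — one path of length 2: r = (1/2)^2 = 1/4).
Summing one r·B term per recipient: 1·0.0625·0.0447 + 4·0.25·0.34 = 0.34279375.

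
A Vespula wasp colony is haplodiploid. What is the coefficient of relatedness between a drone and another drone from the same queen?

0.5

Haploid brothers each carry a random half of the queen's diploid genome, so on average they share half: r = 1/2.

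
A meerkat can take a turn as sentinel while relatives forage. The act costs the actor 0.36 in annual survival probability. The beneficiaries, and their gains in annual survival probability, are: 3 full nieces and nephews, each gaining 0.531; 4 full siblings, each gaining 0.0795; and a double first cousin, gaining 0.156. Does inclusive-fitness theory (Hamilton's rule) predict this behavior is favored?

Yes

Hamilton's rule: the trait is favored when the sum of r·B over every recipient exceeds the actor's cost C.
r to a full niece or nephew = 0.25 (full aunt/uncle↔niece/nephew: two paths of length 3 through the shared grandparent pair: r = 2·(1/2)^3 = 1/4).
r to a full sibling = 1/2 (full sibs share both parents — two paths of length 2: r = 2·(1/2)^2 = 1/2).
r to a double first cousin = 0.25 (double first cousins share both grandparent pairs — four paths of length 4: r = 4·(1/2)^4 = 1/4).
Summing one r·B term per recipient: 3·0.25·0.531 + 4·0.5·0.0795 + 1·0.25·0.156 = 0.59625.
0.59625 > 0.36: the indirect benefit exceeds the cost.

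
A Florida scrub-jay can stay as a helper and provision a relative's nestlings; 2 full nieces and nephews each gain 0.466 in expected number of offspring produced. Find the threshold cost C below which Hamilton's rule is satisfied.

0.233

r to a full niece or nephew = 0.25 (full aunt/uncle↔niece/nephew: two paths of length 3 through the shared grandparent pair: r = 2·(1/2)^3 = 1/4).
Hamilton's rule: n·r·B > C, so the trait is favored while C < n·r·B = 2·0.25·0.466 = 0.233.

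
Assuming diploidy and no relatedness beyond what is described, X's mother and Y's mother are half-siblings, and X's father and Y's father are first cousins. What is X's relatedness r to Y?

0.09375

Independent pedigree routes through distinct common ancestors add.
X and Y are related in two ways: half first cousins through their mothers (r = 1/16) and second cousins through their fathers (r = 1/32).
r = 1/16 + 1/32 = 0.09375.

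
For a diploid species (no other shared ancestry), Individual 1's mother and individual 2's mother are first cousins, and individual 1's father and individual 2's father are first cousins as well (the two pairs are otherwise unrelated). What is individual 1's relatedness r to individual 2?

0.0625

Relatedness sums over independent paths through distinct common ancestors.
Individual 1 and individual 2 are related in two ways: second cousins through their mothers (r = 1/32) and second cousins through their fathers (r = 1/32).
r = 1/32 + 1/32 = 1/16 = 0.0625.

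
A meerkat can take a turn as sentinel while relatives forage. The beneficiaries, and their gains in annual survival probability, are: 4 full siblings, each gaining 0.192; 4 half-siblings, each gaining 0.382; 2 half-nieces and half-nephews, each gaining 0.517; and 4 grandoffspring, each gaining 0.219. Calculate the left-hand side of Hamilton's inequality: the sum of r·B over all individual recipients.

1.11425

r to a full sibling = 1/2 (full sibs share both parents — two paths of length 2: r = 2·(1/2)^2 = 1/2).
r to a half-sibling = 1/4 (half-sibs share one parent — one path of length 2: r = (1/2)^2 = 1/4).
r to a half-niece or half-nephew = 0.125 (half-aunt/uncle↔niece/nephew: one path of length 3: r = (1/2)^3 = 1/8).
r to a grandoffspring = 1/4 (two parent–offspring links: r = (1/2)^2 = 1/4).
Summing one r·B term per recipient: 4·0.5·0.192 + 4·0.25·0.382 + 2·0.125·0.517 + 4·0.25·0.219 = 1.11425.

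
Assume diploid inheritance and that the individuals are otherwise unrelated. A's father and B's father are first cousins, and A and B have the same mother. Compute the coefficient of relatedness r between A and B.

0.28125

Relatedness sums over independent paths through distinct common ancestors.
A and B are related in two ways: second cousins through their fathers (r = 1/32) and half-sibs through their shared mother (r = 1/4).
r = 1/32 + 1/4 = 0.28125.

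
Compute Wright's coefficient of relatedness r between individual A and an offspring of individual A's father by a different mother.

Each parent–offspring link contributes a factor of 1/2, and independent paths through distinct common ancestors add.
Half-sibs share one parent — one path of length 2: r = (1/2)^2 = 1/4.

0.25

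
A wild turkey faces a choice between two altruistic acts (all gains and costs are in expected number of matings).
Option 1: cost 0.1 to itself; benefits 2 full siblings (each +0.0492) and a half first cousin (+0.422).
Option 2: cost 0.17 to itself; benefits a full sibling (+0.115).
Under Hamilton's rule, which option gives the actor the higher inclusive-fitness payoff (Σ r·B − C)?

Option 1: r to a full sibling = 0.5.
Option 1: r to a half first cousin = 0.0625.
Option 1: Σ r·B − C = (2·0.5·0.0492 + 1·0.0625·0.422) − 0.1 = -0.024425.
Option 2: r to a full sibling = 0.5.
Option 2: Σ r·B − C = (1·0.5·0.115) − 0.17 = -0.1125.
Option 1 has the higher net inclusive-fitness payoff.

Option 1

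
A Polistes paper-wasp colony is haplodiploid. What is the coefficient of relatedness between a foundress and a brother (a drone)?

Her haploid brother carries none of their father's genes and a random half of their mother's genome; that half matches the maternal half of her own genome with probability 1/2: r = 1/2 · 1/2 = 1/4.

0.25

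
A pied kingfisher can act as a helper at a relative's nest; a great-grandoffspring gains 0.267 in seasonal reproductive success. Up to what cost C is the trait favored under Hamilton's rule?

0.033375

r to a great-grandoffspring = 0.125 (three parent–offspring links: r = (1/2)^3 = 1/8).
Hamilton's rule: n·r·B > C, so the trait is favored while C < n·r·B = 1·0.125·0.267 = 0.033375.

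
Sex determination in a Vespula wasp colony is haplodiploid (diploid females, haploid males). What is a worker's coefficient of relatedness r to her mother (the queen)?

One meiotic link between diploid queen and diploid daughter: r = 1/2.

0.5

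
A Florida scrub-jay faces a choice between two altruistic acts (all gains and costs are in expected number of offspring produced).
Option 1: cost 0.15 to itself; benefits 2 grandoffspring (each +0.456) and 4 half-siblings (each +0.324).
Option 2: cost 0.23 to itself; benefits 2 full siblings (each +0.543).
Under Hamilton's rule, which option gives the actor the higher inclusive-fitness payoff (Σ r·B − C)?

Option 1: r to a grandoffspring = 0.25.
Option 1: r to a half-sibling = 0.25.
Option 1: Σ r·B − C = (2·0.25·0.456 + 4·0.25·0.324) − 0.15 = 0.402.
Option 2: r to a full sibling = 0.5.
Option 2: Σ r·B − C = (2·0.5·0.543) − 0.23 = 0.313.
Option 1 has the higher net inclusive-fitness payoff.

Option 1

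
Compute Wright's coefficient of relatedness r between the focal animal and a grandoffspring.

Two parent–offspring links: r = (1/2)^2 = 1/4.

0.25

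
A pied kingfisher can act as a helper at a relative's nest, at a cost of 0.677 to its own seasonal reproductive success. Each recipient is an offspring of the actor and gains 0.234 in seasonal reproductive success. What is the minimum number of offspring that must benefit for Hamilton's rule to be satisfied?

6

r to an offspring = 0.5 (one parent–offspring link: r = (1/2)^1 = 1/2).
Hamilton's rule: n·r·B > C  ⇒  n > C/(r·B) = 0.677/(0.5·0.234) = 5.786.
The smallest integer exceeding 5.786 is 6.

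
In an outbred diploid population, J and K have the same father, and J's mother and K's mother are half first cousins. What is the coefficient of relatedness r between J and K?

With two independent routes of shared ancestry, r is the sum of the two contributions.
J and K are related in two ways: half-sibs through their shared father (r = 1/4) and half second cousins through their mothers (r = 1/64).
r = 1/4 + 1/64 = 0.265625.

0.265625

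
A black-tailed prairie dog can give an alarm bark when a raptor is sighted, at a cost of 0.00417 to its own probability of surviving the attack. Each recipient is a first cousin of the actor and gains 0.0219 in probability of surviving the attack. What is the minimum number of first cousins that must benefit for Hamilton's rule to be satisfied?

2

r to a first cousin = 0.125 (first cousins share one grandparent pair — two paths of length 4: r = 2·(1/2)^4 = 1/8).
Hamilton's rule: n·r·B > C  ⇒  n > C/(r·B) = 0.00417/(0.125·0.0219) = 1.523.
The smallest integer exceeding 1.523 is 2.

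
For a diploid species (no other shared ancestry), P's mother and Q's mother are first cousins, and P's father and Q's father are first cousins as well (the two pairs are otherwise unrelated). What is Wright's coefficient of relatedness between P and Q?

Relatedness sums over independent paths through distinct common ancestors.
P and Q are related in two ways: second cousins through their mothers (r = 1/32) and second cousins through their fathers (r = 1/32).
r = 1/32 + 1/32 = 1/16 = 0.0625.

0.0625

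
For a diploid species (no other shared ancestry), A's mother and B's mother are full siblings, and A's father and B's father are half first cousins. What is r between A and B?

With two independent routes of shared ancestry, r is the sum of the two contributions.
A and B are related in two ways: first cousins through their mothers (r = 1/8) and half second cousins through their fathers (r = 1/64).
r = 1/8 + 1/64 = 0.140625.

0.140625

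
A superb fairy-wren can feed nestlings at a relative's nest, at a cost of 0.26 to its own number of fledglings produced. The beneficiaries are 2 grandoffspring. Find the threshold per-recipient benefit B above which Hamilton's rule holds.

r to a grandoffspring = 1/4 (two parent–offspring links: r = (1/2)^2 = 1/4).
Hamilton's rule with n recipients of equal r: n·r·B > C, so B > C/(n·r) = 0.26/(2·0.25) = 0.52.

0.52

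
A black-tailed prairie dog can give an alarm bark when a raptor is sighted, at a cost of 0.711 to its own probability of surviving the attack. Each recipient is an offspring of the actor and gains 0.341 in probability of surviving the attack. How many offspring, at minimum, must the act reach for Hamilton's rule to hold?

r to an offspring = 1/2 (one parent–offspring link: r = (1/2)^1 = 1/2).
Hamilton's rule: n·r·B > C  ⇒  n > C/(r·B) = 0.711/(0.5·0.341) = 4.17.
The smallest integer exceeding 4.17 is 5.

5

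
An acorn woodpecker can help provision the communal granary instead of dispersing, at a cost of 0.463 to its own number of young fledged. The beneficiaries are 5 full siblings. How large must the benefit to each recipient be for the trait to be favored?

r to a full sibling = 1/2 (full sibs share both parents — two paths of length 2: r = 2·(1/2)^2 = 1/2).
Hamilton's rule with n recipients of equal r: n·r·B > C, so B > C/(n·r) = 0.463/(5·0.5) = 0.1852.

0.1852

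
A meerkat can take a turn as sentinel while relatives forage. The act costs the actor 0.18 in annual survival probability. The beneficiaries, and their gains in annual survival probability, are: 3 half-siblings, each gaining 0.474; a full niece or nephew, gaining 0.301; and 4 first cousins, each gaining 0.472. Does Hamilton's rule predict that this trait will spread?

Hamilton's rule: the trait is favored when the sum of r·B over every recipient exceeds the actor's cost C.
r to a half-sibling = 1/4 (half-sibs share one parent — one path of length 2: r = (1/2)^2 = 1/4).
r to a full niece or nephew = 0.25 (full aunt/uncle↔niece/nephew: two paths of length 3 through the shared grandparent pair: r = 2·(1/2)^3 = 1/4).
r to a first cousin = 1/8 (first cousins share one grandparent pair — two paths of length 4: r = 2·(1/2)^4 = 1/8).
Summing one r·B term per recipient: 3·0.25·0.474 + 1·0.25·0.301 + 4·0.125·0.472 = 0.66675.
0.66675 > 0.18: the indirect benefit exceeds the cost.

Yes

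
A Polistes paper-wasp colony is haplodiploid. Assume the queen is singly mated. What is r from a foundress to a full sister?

Haplodiploid full sisters inherit their father's entire haploid genome identically (contributing 1/2) and on average half of their mother's contribution (1/2 · 1/2 = 1/4); r = 1/2 + 1/4 = 3/4.

0.75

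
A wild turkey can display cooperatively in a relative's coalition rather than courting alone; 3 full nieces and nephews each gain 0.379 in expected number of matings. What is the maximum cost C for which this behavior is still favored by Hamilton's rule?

0.28425

r to a full niece or nephew = 0.25 (full aunt/uncle↔niece/nephew: two paths of length 3 through the shared grandparent pair: r = 2·(1/2)^3 = 1/4).
Hamilton's rule: n·r·B > C, so the trait is favored while C < n·r·B = 3·0.25·0.379 = 0.28425.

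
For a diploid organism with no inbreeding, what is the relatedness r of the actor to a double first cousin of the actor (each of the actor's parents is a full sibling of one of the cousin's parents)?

0.25

Each parent–offspring link contributes a factor of 1/2, and independent paths through distinct common ancestors add.
Double first cousins share both grandparent pairs — four paths of length 4: r = 4·(1/2)^4 = 1/4.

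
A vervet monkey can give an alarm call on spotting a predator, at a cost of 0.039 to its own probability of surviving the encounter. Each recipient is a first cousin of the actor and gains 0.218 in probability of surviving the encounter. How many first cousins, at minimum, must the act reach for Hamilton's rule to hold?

r to a first cousin = 0.125 (first cousins share one grandparent pair — two paths of length 4: r = 2·(1/2)^4 = 1/8).
Hamilton's rule: n·r·B > C  ⇒  n > C/(r·B) = 0.039/(0.125·0.218) = 1.431.
The smallest integer exceeding 1.431 is 2.

2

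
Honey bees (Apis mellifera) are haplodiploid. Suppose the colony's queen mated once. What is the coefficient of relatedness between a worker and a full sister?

Haplodiploid full sisters inherit their father's entire haploid genome identically (contributing 1/2) and on average half of their mother's contribution (1/2 · 1/2 = 1/4); r = 1/2 + 1/4 = 3/4.

0.75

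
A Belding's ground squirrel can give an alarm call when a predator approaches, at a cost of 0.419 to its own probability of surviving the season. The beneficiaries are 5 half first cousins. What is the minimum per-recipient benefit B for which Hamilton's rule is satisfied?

r to a half first cousin = 0.0625 (half first cousins share one grandparent — one path of length 4: r = (1/2)^4 = 1/16).
Hamilton's rule with n recipients of equal r: n·r·B > C, so B > C/(n·r) = 0.419/(5·0.0625) = 1.3408.

1.3408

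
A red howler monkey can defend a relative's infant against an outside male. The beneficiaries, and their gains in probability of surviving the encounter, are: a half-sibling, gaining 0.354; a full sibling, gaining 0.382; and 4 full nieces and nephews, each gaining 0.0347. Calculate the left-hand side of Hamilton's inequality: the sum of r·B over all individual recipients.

0.3142

r to a half-sibling = 1/4 (half-sibs share one parent — one path of length 2: r = (1/2)^2 = 1/4).
r to a full sibling = 0.5 (full sibs share both parents — two paths of length 2: r = 2·(1/2)^2 = 1/2).
r to a full niece or nephew = 1/4 (full aunt/uncle↔niece/nephew: two paths of length 3 through the shared grandparent pair: r = 2·(1/2)^3 = 1/4).
Summing one r·B term per recipient: 1·0.25·0.354 + 1·0.5·0.382 + 4·0.25·0.0347 = 0.3142.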